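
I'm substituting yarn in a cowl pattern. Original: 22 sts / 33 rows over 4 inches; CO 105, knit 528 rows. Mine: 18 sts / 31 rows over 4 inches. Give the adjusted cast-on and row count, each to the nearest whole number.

Cast on 86 stitches; work 496 rows.

Stitches: 105 × 18/22 = 85.91 → 86.
Rows: 528 × 31/33 = 496.00 → 496.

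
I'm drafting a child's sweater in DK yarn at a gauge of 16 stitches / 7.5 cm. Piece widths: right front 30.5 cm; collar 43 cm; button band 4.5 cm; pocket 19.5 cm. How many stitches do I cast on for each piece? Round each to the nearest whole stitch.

Rate = 16/7.5 = 2.133 sts per cm.
right front: 30.5 × 2.133 = 65.07 → 65.
collar: 43 × 2.133 = 91.73 → 92.
button band: 4.5 × 2.133 = 9.60 → 10.
pocket: 19.5 × 2.133 = 41.60 → 42.

right front 65; collar 92; button band 10; pocket 42.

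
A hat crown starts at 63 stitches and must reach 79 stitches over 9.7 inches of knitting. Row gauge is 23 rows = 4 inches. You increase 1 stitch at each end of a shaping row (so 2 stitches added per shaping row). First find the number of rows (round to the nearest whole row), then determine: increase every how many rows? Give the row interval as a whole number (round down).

Rows = 9.7 × 5.75 = 55.8 → 56 rows.
Stitches to add: 16 → 8 shaping rows (at 2 st each).
56 / 8 = 7.00 → every 7 rows.

Increase every 7th row.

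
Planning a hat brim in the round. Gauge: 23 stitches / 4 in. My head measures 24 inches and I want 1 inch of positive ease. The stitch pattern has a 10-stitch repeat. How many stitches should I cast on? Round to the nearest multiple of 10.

140 stitches.

Finished = 24 + 1 = 25 inches.
23 / 4 = 5.75 sts/in.
25 × 5.75 = 143.75 sts.
Nearest multiple of 10: 140.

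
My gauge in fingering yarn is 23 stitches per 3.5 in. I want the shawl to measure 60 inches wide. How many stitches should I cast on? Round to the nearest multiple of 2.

394 stitches.

23 stitches / 3.5 in = 6.571 stitches per inch.
60 × 6.571 = 394.29 stitches.
Round to nearest multiple of 2 → 394.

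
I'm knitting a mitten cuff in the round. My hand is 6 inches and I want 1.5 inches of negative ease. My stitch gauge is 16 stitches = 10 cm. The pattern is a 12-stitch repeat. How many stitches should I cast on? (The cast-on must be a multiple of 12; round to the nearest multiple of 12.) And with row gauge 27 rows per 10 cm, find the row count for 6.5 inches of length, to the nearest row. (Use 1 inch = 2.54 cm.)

Cast on 24 stitches; work 45 rows.

Finished = 6 − 1.5 = 4.5 inches.
4.5 inches × 2.54 = 11.43 cm.
16/10 = 1.6 sts per cm; 11.43 × 1.6 = 18.29 sts.
Nearest multiple of 12 → 24.
6.5 inches = 16.51 cm; × 2.7 = 44.58 → 45 rows.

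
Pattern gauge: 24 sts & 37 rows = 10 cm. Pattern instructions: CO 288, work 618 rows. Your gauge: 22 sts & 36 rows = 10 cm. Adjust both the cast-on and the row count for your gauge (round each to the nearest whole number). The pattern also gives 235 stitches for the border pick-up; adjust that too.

Stitches: 288 × 22/24 = 264.00 → 264.
Rows: 618 × 36/37 = 601.30 → 601.
border pick-up: 235 × 22/24 = 215.42 → 215.

Cast on 264 stitches; work 601 rows; border pick-up 215 stitches.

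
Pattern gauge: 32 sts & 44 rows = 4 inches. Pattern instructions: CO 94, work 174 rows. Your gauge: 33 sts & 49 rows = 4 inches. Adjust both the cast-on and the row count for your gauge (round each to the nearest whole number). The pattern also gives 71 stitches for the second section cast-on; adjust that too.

Cast on 97 stitches; work 194 rows; second section cast-on 73 stitches.

Stitches: 94 × 33/32 = 96.94 → 97.
Rows: 174 × 49/44 = 193.77 → 194.
second section cast-on: 71 × 33/32 = 73.22 → 73.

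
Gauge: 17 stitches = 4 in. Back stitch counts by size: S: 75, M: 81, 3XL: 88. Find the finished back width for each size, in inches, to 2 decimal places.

17/4 = 4.25 sts per in.
S: 75 / 4.25 = 17.647 → 17.65 in.
M: 81 / 4.25 = 19.059 → 19.06 in.
3XL: 88 / 4.25 = 20.706 → 20.71 in.

S 17.65 inches; M 19.06 inches; 3XL 20.71 inches.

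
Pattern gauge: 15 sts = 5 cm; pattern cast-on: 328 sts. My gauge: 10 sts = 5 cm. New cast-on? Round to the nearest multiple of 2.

CO 218 sts.

Scale factor = 10 / 15 = 0.667.
328 × 10 / 15 = 218.67 sts.
→ 218 sts.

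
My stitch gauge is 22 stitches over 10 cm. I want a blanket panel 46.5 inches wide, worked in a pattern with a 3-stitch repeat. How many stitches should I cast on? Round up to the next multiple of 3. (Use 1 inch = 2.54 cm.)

46.5 in = 46.5 × 2.54 = 118.11 cm.
22 / 10 = 2.2 sts/cm.
118.11 × 2.2 = 259.84 sts.
→ 261.

261 stitches.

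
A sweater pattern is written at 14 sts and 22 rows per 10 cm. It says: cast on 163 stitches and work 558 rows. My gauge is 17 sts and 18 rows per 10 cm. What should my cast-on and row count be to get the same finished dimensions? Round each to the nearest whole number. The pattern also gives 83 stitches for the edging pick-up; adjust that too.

Stitches: 163 × 17/14 = 197.93 → 198.
Rows: 558 × 18/22 = 456.55 → 457.
edging pick-up: 83 × 17/14 = 100.79 → 101.

Cast on 198 stitches; work 457 rows; edging pick-up 101 stitches.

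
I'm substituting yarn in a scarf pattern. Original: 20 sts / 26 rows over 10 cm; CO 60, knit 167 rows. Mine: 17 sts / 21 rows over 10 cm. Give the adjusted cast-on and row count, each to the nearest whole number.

Cast on 51 stitches; work 135 rows.

Stitches: 60 × 17/20 = 51.00 → 51.
Rows: 167 × 21/26 = 134.88 → 135.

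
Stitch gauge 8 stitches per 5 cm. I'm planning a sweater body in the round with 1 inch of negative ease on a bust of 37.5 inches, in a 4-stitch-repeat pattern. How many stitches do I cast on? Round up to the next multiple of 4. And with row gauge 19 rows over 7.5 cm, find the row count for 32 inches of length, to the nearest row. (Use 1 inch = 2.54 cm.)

Finished = 37.5 − 1 = 36.5 inches.
36.5 inches × 2.54 = 92.71 cm.
8/5 = 1.6 sts per cm; 92.71 × 1.6 = 148.34 sts.
Next multiple of 4 → 152.
32 inches = 81.28 cm; × 2.533 = 205.91 → 206 rows.

Cast on 152 stitches; work 206 rows.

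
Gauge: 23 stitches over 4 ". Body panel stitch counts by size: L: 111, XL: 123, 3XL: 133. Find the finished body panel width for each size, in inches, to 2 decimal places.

L 19.30 inches; XL 21.39 inches; 3XL 23.13 inches.

23/4 = 5.75 sts per in.
L: 111 / 5.75 = 19.304 → 19.30 in.
XL: 123 / 5.75 = 21.391 → 21.39 in.
3XL: 133 / 5.75 = 23.130 → 23.13 in.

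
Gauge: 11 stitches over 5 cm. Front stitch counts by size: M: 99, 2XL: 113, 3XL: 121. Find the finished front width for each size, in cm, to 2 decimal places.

M 45.00 cm; 2XL 51.36 cm; 3XL 55.00 cm.

11/5 = 2.2 sts per cm.
M: 99 / 2.2 = 45.000 → 45.00 cm.
2XL: 113 / 2.2 = 51.364 → 51.36 cm.
3XL: 121 / 2.2 = 55.000 → 55.00 cm.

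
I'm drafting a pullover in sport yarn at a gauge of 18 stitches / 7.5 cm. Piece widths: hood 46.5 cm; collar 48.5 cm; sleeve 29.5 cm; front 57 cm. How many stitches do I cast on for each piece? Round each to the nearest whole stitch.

Rate = 18/7.5 = 2.4 sts per cm.
hood: 46.5 × 2.4 = 111.60 → 112.
collar: 48.5 × 2.4 = 116.40 → 116.
sleeve: 29.5 × 2.4 = 70.80 → 71.
front: 57 × 2.4 = 136.80 → 137.

hood 112; collar 116; sleeve 71; front 137.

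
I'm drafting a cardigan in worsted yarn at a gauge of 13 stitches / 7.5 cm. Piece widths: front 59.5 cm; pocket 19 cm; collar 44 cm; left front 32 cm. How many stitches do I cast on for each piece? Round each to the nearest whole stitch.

Rate = 13/7.5 = 1.733 sts per cm.
front: 59.5 × 1.733 = 103.13 → 103.
pocket: 19 × 1.733 = 32.93 → 33.
collar: 44 × 1.733 = 76.27 → 76.
left front: 32 × 1.733 = 55.47 → 55.

front 103; pocket 33; collar 76; left front 55.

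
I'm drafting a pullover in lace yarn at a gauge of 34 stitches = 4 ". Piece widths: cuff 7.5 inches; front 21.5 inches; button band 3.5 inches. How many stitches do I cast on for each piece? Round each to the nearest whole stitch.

Rate = 34/4 = 8.5 sts per in.
cuff: 7.5 × 8.5 = 63.75 → 64.
front: 21.5 × 8.5 = 182.75 → 183.
button band: 3.5 × 8.5 = 29.75 → 30.

cuff 64; front 183; button band 30.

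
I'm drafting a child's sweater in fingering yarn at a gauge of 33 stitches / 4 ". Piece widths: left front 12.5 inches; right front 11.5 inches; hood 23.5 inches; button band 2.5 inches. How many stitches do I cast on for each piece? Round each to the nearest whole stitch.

left front 103; right front 95; hood 194; button band 21.

Rate = 33/4 = 8.25 sts per in.
left front: 12.5 × 8.25 = 103.12 → 103.
right front: 11.5 × 8.25 = 94.88 → 95.
hood: 23.5 × 8.25 = 193.88 → 194.
button band: 2.5 × 8.25 = 20.62 → 21.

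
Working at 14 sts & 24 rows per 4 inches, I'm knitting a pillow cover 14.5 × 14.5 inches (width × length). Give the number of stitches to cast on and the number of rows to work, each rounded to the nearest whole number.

Stitch gauge = 14/4 = 3.5 sts/in; 14.5 × 3.5 = 50.75 → 51 sts.
Row gauge = 24/4 = 6 rows/in; 14.5 × 6 = 87.00 → 87 rows.

Cast on 51 stitches and work 87 rows.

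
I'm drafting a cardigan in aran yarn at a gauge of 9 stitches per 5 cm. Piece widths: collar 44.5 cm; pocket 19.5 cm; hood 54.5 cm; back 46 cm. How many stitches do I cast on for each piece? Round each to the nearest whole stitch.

Rate = 9/5 = 1.8 sts per cm.
collar: 44.5 × 1.8 = 80.10 → 80.
pocket: 19.5 × 1.8 = 35.10 → 35.
hood: 54.5 × 1.8 = 98.10 → 98.
back: 46 × 1.8 = 82.80 → 83.

collar 80; pocket 35; hood 98; back 83.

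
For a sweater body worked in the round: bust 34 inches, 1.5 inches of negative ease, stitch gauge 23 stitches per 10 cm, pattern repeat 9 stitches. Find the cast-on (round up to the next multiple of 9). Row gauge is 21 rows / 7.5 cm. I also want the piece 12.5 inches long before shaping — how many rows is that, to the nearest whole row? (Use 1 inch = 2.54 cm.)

Cast on 198 stitches; work 89 rows.

Finished = 34 − 1.5 = 32.5 inches.
32.5 inches × 2.54 = 82.55 cm.
23/10 = 2.3 sts per cm; 82.55 × 2.3 = 189.87 sts.
Next multiple of 9 → 198.
12.5 inches = 31.75 cm; × 2.8 = 88.90 → 89 rows.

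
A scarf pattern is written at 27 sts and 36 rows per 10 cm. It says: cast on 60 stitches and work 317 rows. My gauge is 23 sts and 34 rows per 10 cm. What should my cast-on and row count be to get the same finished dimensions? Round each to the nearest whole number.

Cast on 51 stitches; work 299 rows.

Stitches: 60 × 23/27 = 51.11 → 51.
Rows: 317 × 34/36 = 299.39 → 299.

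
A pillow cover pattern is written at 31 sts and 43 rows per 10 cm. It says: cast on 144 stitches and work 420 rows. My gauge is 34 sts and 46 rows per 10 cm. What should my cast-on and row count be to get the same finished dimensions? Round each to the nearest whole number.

Cast on 158 stitches; work 449 rows.

Stitches: 144 × 34/31 = 157.94 → 158.
Rows: 420 × 46/43 = 449.30 → 449.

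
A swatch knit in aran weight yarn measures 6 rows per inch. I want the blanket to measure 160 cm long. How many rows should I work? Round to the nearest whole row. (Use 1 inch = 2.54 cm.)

Knit 378 rows.

160 cm = 62.99 in.
6 rows / 1 in = 6 rows per inch.
62.99 × 6 = 377.95 rows.
Round to nearest → 378.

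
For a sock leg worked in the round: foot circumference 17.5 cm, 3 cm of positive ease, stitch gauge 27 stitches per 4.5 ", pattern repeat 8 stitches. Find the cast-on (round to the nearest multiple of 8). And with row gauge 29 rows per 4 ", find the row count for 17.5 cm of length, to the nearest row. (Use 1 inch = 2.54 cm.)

Finished = 17.5 + 3 = 20.5 cm.
20.5 cm × 1/2.54 = 8.07 inches.
27/4.5 = 6 sts per in; 8.07 × 6 = 48.43 sts.
Nearest multiple of 8 → 48.
17.5 cm = 6.89 inches; × 7.25 = 49.95 → 50 rows.

Cast on 48 stitches; work 50 rows.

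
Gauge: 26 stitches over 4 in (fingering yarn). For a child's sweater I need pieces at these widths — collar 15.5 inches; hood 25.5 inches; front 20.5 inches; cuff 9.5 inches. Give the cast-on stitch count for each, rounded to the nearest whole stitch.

Rate = 26/4 = 6.5 sts per in.
collar: 15.5 × 6.5 = 100.75 → 101.
hood: 25.5 × 6.5 = 165.75 → 166.
front: 20.5 × 6.5 = 133.25 → 133.
cuff: 9.5 × 6.5 = 61.75 → 62.

collar 101; hood 166; front 133; cuff 62.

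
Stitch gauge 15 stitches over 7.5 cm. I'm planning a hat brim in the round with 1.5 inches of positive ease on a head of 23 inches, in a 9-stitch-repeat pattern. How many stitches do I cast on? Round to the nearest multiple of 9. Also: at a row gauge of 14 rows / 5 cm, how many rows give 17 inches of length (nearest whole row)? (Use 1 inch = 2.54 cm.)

Cast on 126 stitches; work 121 rows.

Finished = 23 + 1.5 = 24.5 inches.
24.5 inches × 2.54 = 62.23 cm.
15/7.5 = 2 sts per cm; 62.23 × 2 = 124.46 sts.
Nearest multiple of 9 → 126.
17 inches = 43.18 cm; × 2.8 = 120.90 → 121 rows.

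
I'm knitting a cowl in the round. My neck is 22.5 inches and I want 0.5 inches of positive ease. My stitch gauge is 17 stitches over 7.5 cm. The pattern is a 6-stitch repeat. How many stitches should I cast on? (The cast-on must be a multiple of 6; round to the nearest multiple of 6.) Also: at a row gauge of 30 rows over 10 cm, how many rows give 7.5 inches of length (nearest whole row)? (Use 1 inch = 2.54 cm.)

Finished = 22.5 + 0.5 = 23 inches.
23 inches × 2.54 = 58.42 cm.
17/7.5 = 2.267 sts per cm; 58.42 × 2.267 = 132.42 sts.
Nearest multiple of 6 → 132.
7.5 inches = 19.05 cm; × 3 = 57.15 → 57 rows.

Cast on 132 stitches; work 57 rows.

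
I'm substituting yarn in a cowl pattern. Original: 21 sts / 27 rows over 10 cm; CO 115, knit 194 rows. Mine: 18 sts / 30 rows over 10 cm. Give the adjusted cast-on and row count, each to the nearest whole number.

Cast on 99 stitches; work 216 rows.

Stitches: 115 × 18/21 = 98.57 → 99.
Rows: 194 × 30/27 = 215.56 → 216.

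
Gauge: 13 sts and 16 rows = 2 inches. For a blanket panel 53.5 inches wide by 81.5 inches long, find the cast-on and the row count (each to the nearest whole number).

Stitch gauge = 13/2 = 6.5 sts/in; 53.5 × 6.5 = 347.75 → 348 sts.
Row gauge = 16/2 = 8 rows/in; 81.5 × 8 = 652.00 → 652 rows.

Cast on 348 stitches and work 652 rows.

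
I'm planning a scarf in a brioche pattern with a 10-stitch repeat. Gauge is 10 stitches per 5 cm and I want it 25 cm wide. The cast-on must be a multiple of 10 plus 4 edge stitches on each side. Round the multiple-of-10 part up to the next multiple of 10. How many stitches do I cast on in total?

58 stitches.

10 / 5 = 2 sts per cm.
25 × 2 = 50.00 sts.
Less 8 edge sts → 42.00 for the repeat.
Next multiple of 10: 50.
Add back 8 edge sts → 58.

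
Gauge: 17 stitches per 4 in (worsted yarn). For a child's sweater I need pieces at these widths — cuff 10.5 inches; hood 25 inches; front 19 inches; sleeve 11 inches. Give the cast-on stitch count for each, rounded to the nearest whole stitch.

Rate = 17/4 = 4.25 sts per in.
cuff: 10.5 × 4.25 = 44.62 → 45.
hood: 25 × 4.25 = 106.25 → 106.
front: 19 × 4.25 = 80.75 → 81.
sleeve: 11 × 4.25 = 46.75 → 47.

cuff 45; hood 106; front 81; sleeve 47.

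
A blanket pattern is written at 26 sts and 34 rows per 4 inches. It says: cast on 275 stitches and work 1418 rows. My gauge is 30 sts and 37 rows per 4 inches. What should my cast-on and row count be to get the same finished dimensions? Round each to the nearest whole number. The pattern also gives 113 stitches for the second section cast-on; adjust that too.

Stitches: 275 × 30/26 = 317.31 → 317.
Rows: 1418 × 37/34 = 1543.12 → 1543.
second section cast-on: 113 × 30/26 = 130.38 → 130.

Cast on 317 stitches; work 1543 rows; second section cast-on 130 stitches.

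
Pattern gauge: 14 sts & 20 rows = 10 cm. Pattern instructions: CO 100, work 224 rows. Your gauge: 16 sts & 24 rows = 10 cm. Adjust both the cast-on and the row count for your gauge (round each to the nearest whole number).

Cast on 114 stitches; work 269 rows.

Stitches: 100 × 16/14 = 114.29 → 114.
Rows: 224 × 24/20 = 268.80 → 269.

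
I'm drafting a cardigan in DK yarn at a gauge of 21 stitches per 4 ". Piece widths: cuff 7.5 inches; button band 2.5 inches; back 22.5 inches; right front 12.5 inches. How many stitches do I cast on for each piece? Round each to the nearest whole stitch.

Rate = 21/4 = 5.25 sts per in.
cuff: 7.5 × 5.25 = 39.38 → 39.
button band: 2.5 × 5.25 = 13.12 → 13.
back: 22.5 × 5.25 = 118.12 → 118.
right front: 12.5 × 5.25 = 65.62 → 66.

cuff 39; button band 13; back 118; right front 66.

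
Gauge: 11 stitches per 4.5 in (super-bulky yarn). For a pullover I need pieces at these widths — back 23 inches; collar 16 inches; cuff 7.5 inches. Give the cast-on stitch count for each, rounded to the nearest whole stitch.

Rate = 11/4.5 = 2.444 sts per in.
back: 23 × 2.444 = 56.22 → 56.
collar: 16 × 2.444 = 39.11 → 39.
cuff: 7.5 × 2.444 = 18.33 → 18.

back 56; collar 39; cuff 18.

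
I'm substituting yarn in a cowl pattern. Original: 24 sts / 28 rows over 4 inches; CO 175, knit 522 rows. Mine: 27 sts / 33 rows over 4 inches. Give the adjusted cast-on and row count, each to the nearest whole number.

Cast on 197 stitches; work 615 rows.

Stitches: 175 × 27/24 = 196.88 → 197.
Rows: 522 × 33/28 = 615.21 → 615.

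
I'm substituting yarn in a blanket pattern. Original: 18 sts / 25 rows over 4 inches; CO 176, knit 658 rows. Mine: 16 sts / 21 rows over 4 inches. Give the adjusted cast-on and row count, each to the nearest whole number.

Cast on 156 stitches; work 553 rows.

Stitches: 176 × 16/18 = 156.44 → 156.
Rows: 658 × 21/25 = 552.72 → 553.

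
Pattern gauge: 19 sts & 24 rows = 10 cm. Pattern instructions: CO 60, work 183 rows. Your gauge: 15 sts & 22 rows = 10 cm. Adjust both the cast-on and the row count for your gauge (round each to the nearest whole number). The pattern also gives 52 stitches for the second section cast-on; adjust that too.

Stitches: 60 × 15/19 = 47.37 → 47.
Rows: 183 × 22/24 = 167.75 → 168.
second section cast-on: 52 × 15/19 = 41.05 → 41.

Cast on 47 stitches; work 168 rows; second section cast-on 41 stitches.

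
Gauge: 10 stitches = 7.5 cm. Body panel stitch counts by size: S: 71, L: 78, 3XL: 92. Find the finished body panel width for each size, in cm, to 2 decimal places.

S 53.25 cm; L 58.50 cm; 3XL 69.00 cm.

10/7.5 = 1.333 sts per cm.
S: 71 / 1.333 = 53.250 → 53.25 cm.
L: 78 / 1.333 = 58.500 → 58.50 cm.
3XL: 92 / 1.333 = 69.000 → 69.00 cm.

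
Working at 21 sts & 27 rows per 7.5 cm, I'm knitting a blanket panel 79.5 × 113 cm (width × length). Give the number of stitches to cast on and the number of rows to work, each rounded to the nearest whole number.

Stitch gauge = 21/7.5 = 2.8 sts/cm; 79.5 × 2.8 = 222.60 → 223 sts.
Row gauge = 27/7.5 = 3.6 rows/cm; 113 × 3.6 = 406.80 → 407 rows.

Cast on 223 stitches and work 407 rows.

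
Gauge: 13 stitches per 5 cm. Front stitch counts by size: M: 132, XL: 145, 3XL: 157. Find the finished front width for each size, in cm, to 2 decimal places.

13/5 = 2.6 sts per cm.
M: 132 / 2.6 = 50.769 → 50.77 cm.
XL: 145 / 2.6 = 55.769 → 55.77 cm.
3XL: 157 / 2.6 = 60.385 → 60.38 cm.

M 50.77 cm; XL 55.77 cm; 3XL 60.38 cm.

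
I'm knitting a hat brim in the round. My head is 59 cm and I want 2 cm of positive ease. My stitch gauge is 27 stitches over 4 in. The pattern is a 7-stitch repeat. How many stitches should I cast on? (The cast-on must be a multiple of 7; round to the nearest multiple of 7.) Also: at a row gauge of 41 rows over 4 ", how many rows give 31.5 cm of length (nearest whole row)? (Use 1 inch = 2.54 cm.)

Finished = 59 + 2 = 61 cm.
61 cm × 1/2.54 = 24.02 inches.
27/4 = 6.75 sts per in; 24.02 × 6.75 = 162.11 sts.
Nearest multiple of 7 → 161.
31.5 cm = 12.40 inches; × 10.25 = 127.12 → 127 rows.

Cast on 161 stitches; work 127 rows.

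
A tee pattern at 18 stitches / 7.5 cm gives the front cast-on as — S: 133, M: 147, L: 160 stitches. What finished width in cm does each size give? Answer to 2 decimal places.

S 55.42 cm; M 61.25 cm; L 66.67 cm.

18/7.5 = 2.4 sts per cm.
S: 133 / 2.4 = 55.417 → 55.42 cm.
M: 147 / 2.4 = 61.250 → 61.25 cm.
L: 160 / 2.4 = 66.667 → 66.67 cm.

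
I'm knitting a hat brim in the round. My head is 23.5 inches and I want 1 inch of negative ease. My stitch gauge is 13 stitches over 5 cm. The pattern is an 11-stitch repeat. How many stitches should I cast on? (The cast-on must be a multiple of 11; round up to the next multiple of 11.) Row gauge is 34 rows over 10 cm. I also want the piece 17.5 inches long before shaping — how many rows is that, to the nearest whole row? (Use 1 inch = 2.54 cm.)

Finished = 23.5 − 1 = 22.5 inches.
22.5 inches × 2.54 = 57.15 cm.
13/5 = 2.6 sts per cm; 57.15 × 2.6 = 148.59 sts.
Next multiple of 11 → 154.
17.5 inches = 44.45 cm; × 3.4 = 151.13 → 151 rows.

Cast on 154 stitches; work 151 rows.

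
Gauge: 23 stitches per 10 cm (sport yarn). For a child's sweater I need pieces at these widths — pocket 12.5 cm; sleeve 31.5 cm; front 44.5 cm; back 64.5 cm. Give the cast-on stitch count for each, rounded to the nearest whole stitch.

Rate = 23/10 = 2.3 sts per cm.
pocket: 12.5 × 2.3 = 28.75 → 29.
sleeve: 31.5 × 2.3 = 72.45 → 72.
front: 44.5 × 2.3 = 102.35 → 102.
back: 64.5 × 2.3 = 148.35 → 148.

pocket 29; sleeve 72; front 102; back 148.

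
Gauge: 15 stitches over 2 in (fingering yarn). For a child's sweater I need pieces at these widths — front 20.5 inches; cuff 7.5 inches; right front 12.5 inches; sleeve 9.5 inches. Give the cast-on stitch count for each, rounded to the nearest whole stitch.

front 154; cuff 56; right front 94; sleeve 71.

Rate = 15/2 = 7.5 sts per in.
front: 20.5 × 7.5 = 153.75 → 154.
cuff: 7.5 × 7.5 = 56.25 → 56.
right front: 12.5 × 7.5 = 93.75 → 94.
sleeve: 9.5 × 7.5 = 71.25 → 71.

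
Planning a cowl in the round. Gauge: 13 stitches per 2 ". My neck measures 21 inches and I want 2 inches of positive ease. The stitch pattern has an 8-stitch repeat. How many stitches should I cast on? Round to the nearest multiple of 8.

CO 152 sts.

Finished = 21 + 2 = 23 inches.
13 / 2 = 6.5 sts/in.
23 × 6.5 = 149.50 sts.
Nearest multiple of 8: 152.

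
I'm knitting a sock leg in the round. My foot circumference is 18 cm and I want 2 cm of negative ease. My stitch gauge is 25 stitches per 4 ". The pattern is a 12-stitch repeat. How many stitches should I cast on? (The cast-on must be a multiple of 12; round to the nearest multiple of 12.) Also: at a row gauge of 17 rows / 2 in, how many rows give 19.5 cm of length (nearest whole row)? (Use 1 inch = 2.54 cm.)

Finished = 18 − 2 = 16 cm.
16 cm × 1/2.54 = 6.30 inches.
25/4 = 6.25 sts per in; 6.30 × 6.25 = 39.37 sts.
Nearest multiple of 12 → 36.
19.5 cm = 7.68 inches; × 8.5 = 65.26 → 65 rows.

Cast on 36 stitches; work 65 rows.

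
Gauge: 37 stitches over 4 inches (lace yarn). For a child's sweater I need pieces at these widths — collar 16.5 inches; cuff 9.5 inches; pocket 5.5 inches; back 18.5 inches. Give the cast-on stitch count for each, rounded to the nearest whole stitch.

collar 153; cuff 88; pocket 51; back 171.

Rate = 37/4 = 9.25 sts per in.
collar: 16.5 × 9.25 = 152.62 → 153.
cuff: 9.5 × 9.25 = 87.88 → 88.
pocket: 5.5 × 9.25 = 50.88 → 51.
back: 18.5 × 9.25 = 171.12 → 171.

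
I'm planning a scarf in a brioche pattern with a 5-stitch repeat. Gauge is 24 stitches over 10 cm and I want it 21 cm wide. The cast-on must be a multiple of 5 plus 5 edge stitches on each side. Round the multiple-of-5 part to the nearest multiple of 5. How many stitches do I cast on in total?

24 / 10 = 2.4 sts per cm.
21 × 2.4 = 50.40 sts.
Less 10 edge sts → 40.40 for the repeat.
Nearest multiple of 5: 40.
Add back 10 edge sts → 50.

CO 50 sts.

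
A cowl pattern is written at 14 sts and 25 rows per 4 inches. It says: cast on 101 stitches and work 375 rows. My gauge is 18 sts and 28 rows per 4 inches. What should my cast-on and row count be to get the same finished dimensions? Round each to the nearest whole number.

Stitches: 101 × 18/14 = 129.86 → 130.
Rows: 375 × 28/25 = 420.00 → 420.

Cast on 130 stitches; work 420 rows.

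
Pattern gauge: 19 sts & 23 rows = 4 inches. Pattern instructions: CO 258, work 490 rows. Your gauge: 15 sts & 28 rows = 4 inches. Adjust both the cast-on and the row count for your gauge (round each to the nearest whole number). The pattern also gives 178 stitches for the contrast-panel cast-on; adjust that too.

Stitches: 258 × 15/19 = 203.68 → 204.
Rows: 490 × 28/23 = 596.52 → 597.
contrast-panel cast-on: 178 × 15/19 = 140.53 → 141.

Cast on 204 stitches; work 597 rows; contrast-panel cast-on 141 stitches.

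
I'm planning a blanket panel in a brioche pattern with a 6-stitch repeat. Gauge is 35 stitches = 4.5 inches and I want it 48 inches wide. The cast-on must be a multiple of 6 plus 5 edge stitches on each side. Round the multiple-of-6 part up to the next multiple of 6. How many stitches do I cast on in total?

35 / 4.5 = 7.778 sts per inch.
48 × 7.778 = 373.33 sts.
Less 10 edge sts → 363.33 for the repeat.
Next multiple of 6: 366.
Add back 10 edge sts → 376.

Cast on 376 stitches.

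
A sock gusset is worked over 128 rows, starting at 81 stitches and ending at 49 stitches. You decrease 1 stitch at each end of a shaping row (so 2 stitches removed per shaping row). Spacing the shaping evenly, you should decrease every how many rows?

Decrease every 8th row.

Stitches to remove: |49 − 81| = 32.
Shaping rows needed: 32 / 2 = 16.
128 rows / 16 = every 8 rows.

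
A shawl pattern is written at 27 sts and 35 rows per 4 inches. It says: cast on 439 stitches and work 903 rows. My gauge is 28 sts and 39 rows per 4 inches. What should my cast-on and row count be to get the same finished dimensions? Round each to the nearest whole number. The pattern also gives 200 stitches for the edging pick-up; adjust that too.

Cast on 455 stitches; work 1006 rows; edging pick-up 207 stitches.

Stitches: 439 × 28/27 = 455.26 → 455.
Rows: 903 × 39/35 = 1006.20 → 1006.
edging pick-up: 200 × 28/27 = 207.41 → 207.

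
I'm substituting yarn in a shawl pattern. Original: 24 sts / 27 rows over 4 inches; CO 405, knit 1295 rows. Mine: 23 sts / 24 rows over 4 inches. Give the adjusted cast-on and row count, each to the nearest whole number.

Cast on 388 stitches; work 1151 rows.

Stitches: 405 × 23/24 = 388.12 → 388.
Rows: 1295 × 24/27 = 1151.11 → 1151.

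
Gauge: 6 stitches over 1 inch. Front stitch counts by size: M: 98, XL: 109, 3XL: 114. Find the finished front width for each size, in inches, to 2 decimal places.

6/1 = 6 sts per in.
M: 98 / 6 = 16.333 → 16.33 in.
XL: 109 / 6 = 18.167 → 18.17 in.
3XL: 114 / 6 = 19.000 → 19.00 in.

M 16.33 inches; XL 18.17 inches; 3XL 19.00 inches.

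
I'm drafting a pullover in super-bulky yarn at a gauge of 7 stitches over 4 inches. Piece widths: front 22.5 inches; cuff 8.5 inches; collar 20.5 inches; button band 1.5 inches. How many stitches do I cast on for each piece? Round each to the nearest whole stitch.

front 39; cuff 15; collar 36; button band 3.

Rate = 7/4 = 1.75 sts per in.
front: 22.5 × 1.75 = 39.38 → 39.
cuff: 8.5 × 1.75 = 14.88 → 15.
collar: 20.5 × 1.75 = 35.88 → 36.
button band: 1.5 × 1.75 = 2.62 → 3.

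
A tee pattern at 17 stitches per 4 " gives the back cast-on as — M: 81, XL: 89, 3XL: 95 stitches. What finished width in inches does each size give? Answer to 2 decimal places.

17/4 = 4.25 sts per in.
M: 81 / 4.25 = 19.059 → 19.06 in.
XL: 89 / 4.25 = 20.941 → 20.94 in.
3XL: 95 / 4.25 = 22.353 → 22.35 in.

M 19.06 inches; XL 20.94 inches; 3XL 22.35 inches.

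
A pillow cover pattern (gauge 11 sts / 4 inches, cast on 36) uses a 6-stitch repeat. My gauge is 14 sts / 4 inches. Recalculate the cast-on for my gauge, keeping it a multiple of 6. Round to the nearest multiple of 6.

48 stitches.

36 × 14 / 11 = 45.82.
Nearest multiple of 6: 48.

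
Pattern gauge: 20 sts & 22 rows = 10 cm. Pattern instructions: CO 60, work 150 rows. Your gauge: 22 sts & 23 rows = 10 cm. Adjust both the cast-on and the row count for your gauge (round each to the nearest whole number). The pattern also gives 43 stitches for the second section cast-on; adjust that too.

Stitches: 60 × 22/20 = 66.00 → 66.
Rows: 150 × 23/22 = 156.82 → 157.
second section cast-on: 43 × 22/20 = 47.30 → 47.

Cast on 66 stitches; work 157 rows; second section cast-on 47 stitches.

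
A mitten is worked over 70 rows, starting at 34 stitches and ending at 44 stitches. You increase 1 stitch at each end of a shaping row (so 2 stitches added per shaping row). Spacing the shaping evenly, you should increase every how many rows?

Increase every 14th row.

Stitches to add: |44 − 34| = 10.
Shaping rows needed: 10 / 2 = 5.
70 rows / 5 = every 14 rows.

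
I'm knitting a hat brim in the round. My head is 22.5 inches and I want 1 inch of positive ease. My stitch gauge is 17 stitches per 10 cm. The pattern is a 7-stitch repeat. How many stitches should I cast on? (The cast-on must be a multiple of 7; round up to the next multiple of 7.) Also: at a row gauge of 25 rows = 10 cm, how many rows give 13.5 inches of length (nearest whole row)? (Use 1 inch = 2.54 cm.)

Finished = 22.5 + 1 = 23.5 inches.
23.5 inches × 2.54 = 59.69 cm.
17/10 = 1.7 sts per cm; 59.69 × 1.7 = 101.47 sts.
Next multiple of 7 → 105.
13.5 inches = 34.29 cm; × 2.5 = 85.72 → 86 rows.

Cast on 105 stitches; work 86 rows.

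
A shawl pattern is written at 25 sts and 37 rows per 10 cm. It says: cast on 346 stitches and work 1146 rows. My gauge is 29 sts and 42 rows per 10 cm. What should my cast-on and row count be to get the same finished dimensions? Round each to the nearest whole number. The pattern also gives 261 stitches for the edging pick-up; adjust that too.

Cast on 401 stitches; work 1301 rows; edging pick-up 303 stitches.

Stitches: 346 × 29/25 = 401.36 → 401.
Rows: 1146 × 42/37 = 1300.86 → 1301.
edging pick-up: 261 × 29/25 = 302.76 → 303.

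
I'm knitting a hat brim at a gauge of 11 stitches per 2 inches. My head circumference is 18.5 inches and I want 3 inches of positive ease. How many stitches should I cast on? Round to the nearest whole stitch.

Finished = 18.5 + 3 = 21.5 in.
11 / 2 = 5.5 sts per inch.
21.50 × 5.5 = 118.25 sts.
→ 118 sts.

118 stitches.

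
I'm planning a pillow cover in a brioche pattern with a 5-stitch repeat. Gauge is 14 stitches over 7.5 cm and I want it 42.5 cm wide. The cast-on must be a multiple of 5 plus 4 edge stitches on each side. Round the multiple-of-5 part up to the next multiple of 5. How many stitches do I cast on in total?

83 stitches.

14 / 7.5 = 1.867 sts per cm.
42.5 × 1.867 = 79.33 sts.
Less 8 edge sts → 71.33 for the repeat.
Next multiple of 5: 75.
Add back 8 edge sts → 83.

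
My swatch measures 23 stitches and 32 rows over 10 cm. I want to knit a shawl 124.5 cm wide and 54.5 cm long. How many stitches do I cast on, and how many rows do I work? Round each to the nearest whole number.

Stitch gauge = 23/10 = 2.3 sts/cm; 124.5 × 2.3 = 286.35 → 286 sts.
Row gauge = 32/10 = 3.2 rows/cm; 54.5 × 3.2 = 174.40 → 174 rows.

Cast on 286 stitches and work 174 rows.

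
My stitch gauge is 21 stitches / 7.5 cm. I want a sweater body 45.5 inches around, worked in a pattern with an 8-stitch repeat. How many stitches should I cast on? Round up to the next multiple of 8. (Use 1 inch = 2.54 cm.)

Cast on 328 stitches.

45.5 in = 45.5 × 2.54 = 115.57 cm.
21 / 7.5 = 2.8 sts/cm.
115.57 × 2.8 = 323.60 sts.
→ 328.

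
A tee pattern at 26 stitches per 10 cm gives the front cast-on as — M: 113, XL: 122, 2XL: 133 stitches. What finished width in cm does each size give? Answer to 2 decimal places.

M 43.46 cm; XL 46.92 cm; 2XL 51.15 cm.

26/10 = 2.6 sts per cm.
M: 113 / 2.6 = 43.462 → 43.46 cm.
XL: 122 / 2.6 = 46.923 → 46.92 cm.
2XL: 133 / 2.6 = 51.154 → 51.15 cm.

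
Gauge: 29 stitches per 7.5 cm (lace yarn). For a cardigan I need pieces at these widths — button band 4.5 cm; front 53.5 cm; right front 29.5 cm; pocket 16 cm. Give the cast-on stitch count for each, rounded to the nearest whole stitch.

Rate = 29/7.5 = 3.867 sts per cm.
button band: 4.5 × 3.867 = 17.40 → 17.
front: 53.5 × 3.867 = 206.87 → 207.
right front: 29.5 × 3.867 = 114.07 → 114.
pocket: 16 × 3.867 = 61.87 → 62.

button band 17; front 207; right front 114; pocket 62.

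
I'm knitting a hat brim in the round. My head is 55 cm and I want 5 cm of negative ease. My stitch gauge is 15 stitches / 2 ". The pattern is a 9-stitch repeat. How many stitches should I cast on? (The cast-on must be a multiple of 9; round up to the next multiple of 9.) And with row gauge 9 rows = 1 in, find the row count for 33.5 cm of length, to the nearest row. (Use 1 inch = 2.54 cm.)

Finished = 55 − 5 = 50 cm.
50 cm × 1/2.54 = 19.69 inches.
15/2 = 7.5 sts per in; 19.69 × 7.5 = 147.64 sts.
Next multiple of 9 → 153.
33.5 cm = 13.19 inches; × 9 = 118.70 → 119 rows.

Cast on 153 stitches; work 119 rows.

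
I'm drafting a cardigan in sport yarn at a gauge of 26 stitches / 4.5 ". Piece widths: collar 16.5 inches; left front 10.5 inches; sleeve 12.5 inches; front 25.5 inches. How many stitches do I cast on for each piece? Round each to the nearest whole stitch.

Rate = 26/4.5 = 5.778 sts per in.
collar: 16.5 × 5.778 = 95.33 → 95.
left front: 10.5 × 5.778 = 60.67 → 61.
sleeve: 12.5 × 5.778 = 72.22 → 72.
front: 25.5 × 5.778 = 147.33 → 147.

collar 95; left front 61; sleeve 72; front 147.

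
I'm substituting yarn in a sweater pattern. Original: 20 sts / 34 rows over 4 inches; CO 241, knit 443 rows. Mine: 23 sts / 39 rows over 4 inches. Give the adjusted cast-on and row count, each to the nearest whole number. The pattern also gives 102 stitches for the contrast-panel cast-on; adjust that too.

Cast on 277 stitches; work 508 rows; contrast-panel cast-on 117 stitches.

Stitches: 241 × 23/20 = 277.15 → 277.
Rows: 443 × 39/34 = 508.15 → 508.
contrast-panel cast-on: 102 × 23/20 = 117.30 → 117.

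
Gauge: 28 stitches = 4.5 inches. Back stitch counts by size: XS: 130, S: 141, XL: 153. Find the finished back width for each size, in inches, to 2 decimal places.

28/4.5 = 6.222 sts per in.
XS: 130 / 6.222 = 20.893 → 20.89 in.
S: 141 / 6.222 = 22.661 → 22.66 in.
XL: 153 / 6.222 = 24.589 → 24.59 in.

XS 20.89 inches; S 22.66 inches; XL 24.59 inches.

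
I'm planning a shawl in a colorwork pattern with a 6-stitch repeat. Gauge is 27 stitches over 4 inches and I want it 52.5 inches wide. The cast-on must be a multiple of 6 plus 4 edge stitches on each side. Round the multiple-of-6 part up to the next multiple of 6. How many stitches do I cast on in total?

356 stitches.

27 / 4 = 6.75 sts per inch.
52.5 × 6.75 = 354.38 sts.
Less 8 edge sts → 346.38 for the repeat.
Next multiple of 6: 348.
Add back 8 edge sts → 356.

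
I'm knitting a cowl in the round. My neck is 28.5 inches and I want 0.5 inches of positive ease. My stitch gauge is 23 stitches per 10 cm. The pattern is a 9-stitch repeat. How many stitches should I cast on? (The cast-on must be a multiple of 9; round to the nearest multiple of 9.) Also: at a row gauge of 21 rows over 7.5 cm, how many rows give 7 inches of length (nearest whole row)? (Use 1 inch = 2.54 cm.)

Cast on 171 stitches; work 50 rows.

Finished = 28.5 + 0.5 = 29 inches.
29 inches × 2.54 = 73.66 cm.
23/10 = 2.3 sts per cm; 73.66 × 2.3 = 169.42 sts.
Nearest multiple of 9 → 171.
7 inches = 17.78 cm; × 2.8 = 49.78 → 50 rows.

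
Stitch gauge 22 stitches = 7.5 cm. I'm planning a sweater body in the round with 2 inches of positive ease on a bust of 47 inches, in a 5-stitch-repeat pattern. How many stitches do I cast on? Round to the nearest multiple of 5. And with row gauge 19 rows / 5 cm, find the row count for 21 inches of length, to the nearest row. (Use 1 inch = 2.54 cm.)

Cast on 365 stitches; work 203 rows.

Finished = 47 + 2 = 49 inches.
49 inches × 2.54 = 124.46 cm.
22/7.5 = 2.933 sts per cm; 124.46 × 2.933 = 365.08 sts.
Nearest multiple of 5 → 365.
21 inches = 53.34 cm; × 3.8 = 202.69 → 203 rows.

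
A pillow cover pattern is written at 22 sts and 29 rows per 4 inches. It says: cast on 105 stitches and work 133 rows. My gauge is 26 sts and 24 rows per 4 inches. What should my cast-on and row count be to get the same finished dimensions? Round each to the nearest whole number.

Cast on 124 stitches; work 110 rows.

Stitches: 105 × 26/22 = 124.09 → 124.
Rows: 133 × 24/29 = 110.07 → 110.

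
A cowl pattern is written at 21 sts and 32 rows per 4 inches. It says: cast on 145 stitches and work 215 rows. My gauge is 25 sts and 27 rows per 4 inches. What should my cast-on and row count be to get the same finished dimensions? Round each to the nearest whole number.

Stitches: 145 × 25/21 = 172.62 → 173.
Rows: 215 × 27/32 = 181.41 → 181.

Cast on 173 stitches; work 181 rows.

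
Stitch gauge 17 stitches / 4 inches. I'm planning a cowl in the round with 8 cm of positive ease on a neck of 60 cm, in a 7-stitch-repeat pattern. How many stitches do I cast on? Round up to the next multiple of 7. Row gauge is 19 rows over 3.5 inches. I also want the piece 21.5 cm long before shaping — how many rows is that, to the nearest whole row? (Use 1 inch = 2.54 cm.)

Finished = 60 + 8 = 68 cm.
68 cm × 1/2.54 = 26.77 inches.
17/4 = 4.25 sts per in; 26.77 × 4.25 = 113.78 sts.
Next multiple of 7 → 119.
21.5 cm = 8.46 inches; × 5.429 = 45.95 → 46 rows.

Cast on 119 stitches; work 46 rows.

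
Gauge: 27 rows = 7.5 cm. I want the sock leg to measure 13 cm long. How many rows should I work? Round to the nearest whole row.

47 rows.

27 rows / 7.5 cm = 3.6 rows per cm.
13 × 3.6 = 46.80 rows.
Round to nearest → 47.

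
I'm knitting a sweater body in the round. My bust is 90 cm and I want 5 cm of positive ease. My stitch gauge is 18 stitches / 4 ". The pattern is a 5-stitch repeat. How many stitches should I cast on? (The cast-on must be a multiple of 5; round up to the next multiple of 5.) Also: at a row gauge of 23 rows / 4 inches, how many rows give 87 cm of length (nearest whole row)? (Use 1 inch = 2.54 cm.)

Cast on 170 stitches; work 197 rows.

Finished = 90 + 5 = 95 cm.
95 cm × 1/2.54 = 37.40 inches.
18/4 = 4.5 sts per in; 37.40 × 4.5 = 168.31 sts.
Next multiple of 5 → 170.
87 cm = 34.25 inches; × 5.75 = 196.95 → 197 rows.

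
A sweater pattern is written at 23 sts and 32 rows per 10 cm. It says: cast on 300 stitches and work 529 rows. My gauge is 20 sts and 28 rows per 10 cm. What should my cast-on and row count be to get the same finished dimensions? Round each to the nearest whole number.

Stitches: 300 × 20/23 = 260.87 → 261.
Rows: 529 × 28/32 = 462.88 → 463.

Cast on 261 stitches; work 463 rows.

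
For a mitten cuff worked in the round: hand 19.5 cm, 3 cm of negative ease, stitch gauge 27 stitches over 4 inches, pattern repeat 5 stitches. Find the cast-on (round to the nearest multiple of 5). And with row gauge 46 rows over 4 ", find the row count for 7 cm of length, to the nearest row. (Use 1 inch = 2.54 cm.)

Finished = 19.5 − 3 = 16.5 cm.
16.5 cm × 1/2.54 = 6.50 inches.
27/4 = 6.75 sts per in; 6.50 × 6.75 = 43.85 sts.
Nearest multiple of 5 → 45.
7 cm = 2.76 inches; × 11.5 = 31.69 → 32 rows.

Cast on 45 stitches; work 32 rows.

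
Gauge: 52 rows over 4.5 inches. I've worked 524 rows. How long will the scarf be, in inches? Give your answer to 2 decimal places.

45.35 inches.

52 rows / 4.5 inch = 11.556 rows per inch.
524 / 11.556 = 45.346 inches.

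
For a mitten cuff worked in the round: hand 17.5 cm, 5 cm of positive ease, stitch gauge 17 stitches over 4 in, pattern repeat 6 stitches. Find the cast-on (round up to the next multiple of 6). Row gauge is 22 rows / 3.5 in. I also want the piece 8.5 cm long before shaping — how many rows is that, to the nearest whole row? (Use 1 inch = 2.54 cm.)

Cast on 42 stitches; work 21 rows.

Finished = 17.5 + 5 = 22.5 cm.
22.5 cm × 1/2.54 = 8.86 inches.
17/4 = 4.25 sts per in; 8.86 × 4.25 = 37.65 sts.
Next multiple of 6 → 42.
8.5 cm = 3.35 inches; × 6.286 = 21.03 → 21 rows.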